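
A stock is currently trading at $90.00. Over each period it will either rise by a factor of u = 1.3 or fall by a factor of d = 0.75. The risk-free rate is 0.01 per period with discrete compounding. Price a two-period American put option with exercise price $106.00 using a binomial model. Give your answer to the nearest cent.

$24.56

Risk-neutral probability p = (1 + 0.01 − 0.75)/(1.3 − 0.75) = 0.2600/0.5500 = 0.4727
Terminal stock prices: S_uu = 152.1, S_ud = 87.75, S_dd = 50.62
Terminal payoffs (K − S): max(-46.1, 0) = 0, max(18.25, 0) = 18.25, max(55.38, 0) = 55.38
Node u (S = 117): continuation = 1/1.01·[0.4727·0.0000 + 0.5273·18.2500] = 9.5275; exercise value = 0.0000 ≤ continuation, so V_u = 9.5275
Node d (S = 67.5): continuation = 1/1.01·[0.4727·18.2500 + 0.5273·55.3750] = 37.4505; exercise value = 38.5000 > continuation, so V_d = 38.5000 (exercise)
Node 0 (S = 90): continuation = 1/1.01·[0.4727·9.5275 + 0.5273·38.5000] = 24.5583; exercise value = 16.0000 ≤ continuation, so V_0 = 24.5583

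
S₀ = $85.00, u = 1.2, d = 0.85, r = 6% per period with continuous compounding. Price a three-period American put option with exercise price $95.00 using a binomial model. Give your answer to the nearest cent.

Risk-neutral probability p = (e^0.06 − 0.85)/(1.2 − 0.85) = 0.2118/0.3500 = 0.6052
Terminal stock prices: S_uuu = 146.9, S_uud = 104, S_udd = 73.69, S_ddd = 52.2
Terminal payoffs (K − S): max(-51.88, 0) = 0, max(-9.04, 0) = 0, max(21.31, 0) = 21.31, max(42.8, 0) = 42.8
Node uu (S = 122.4): continuation = e^(−0.06)·[0.6052·0.0000 + 0.3948·0.0000] = 0.0000; exercise value = 0.0000 ≤ continuation, so V_uu = 0.0000
Node ud (S = 86.7): continuation = e^(−0.06)·[0.6052·0.0000 + 0.3948·21.3050] = 7.9204; exercise value = 8.3000 > continuation, so V_ud = 8.3000 (exercise)
Node dd (S = 61.41): continuation = e^(−0.06)·[0.6052·21.3050 + 0.3948·42.7994] = 28.0551; exercise value = 33.5875 > continuation, so V_dd = 33.5875 (exercise)
Node u (S = 102): continuation = e^(−0.06)·[0.6052·0.0000 + 0.3948·8.3000] = 3.0856; exercise value = 0.0000 ≤ continuation, so V_u = 3.0856
Node d (S = 72.25): continuation = e^(−0.06)·[0.6052·8.3000 + 0.3948·33.5875] = 17.2176; exercise value = 22.7500 > continuation, so V_d = 22.7500 (exercise)
Node 0 (S = 85): continuation = e^(−0.06)·[0.6052·3.0856 + 0.3948·22.7500] = 10.2165; exercise value = 10.0000 ≤ continuation, so V_0 = 10.2165

$10.22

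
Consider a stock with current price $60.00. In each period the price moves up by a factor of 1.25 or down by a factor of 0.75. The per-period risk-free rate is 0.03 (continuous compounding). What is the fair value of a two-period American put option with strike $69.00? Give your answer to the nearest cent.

Risk-neutral probability p = (e^0.03 − 0.75)/(1.25 − 0.75) = 0.2805/0.5000 = 0.5609
Terminal stock prices: S_uu = 93.75, S_ud = 56.25, S_dd = 33.75
Terminal payoffs (K − S): max(-24.75, 0) = 0, max(12.75, 0) = 12.75, max(35.25, 0) = 35.25
Node u (S = 75): continuation = e^(−0.03)·[0.5609·0.0000 + 0.4391·12.7500] = 5.4330; exercise value = 0.0000 ≤ continuation, so V_u = 5.4330
Node d (S = 45): continuation = e^(−0.03)·[0.5609·12.7500 + 0.4391·35.2500] = 21.9607; exercise value = 24.0000 > continuation, so V_d = 24.0000 (exercise)
Node 0 (S = 60): continuation = e^(−0.03)·[0.5609·5.4330 + 0.4391·24.0000] = 13.1841; exercise value = 9.0000 ≤ continuation, so V_0 = 13.1841

$13.18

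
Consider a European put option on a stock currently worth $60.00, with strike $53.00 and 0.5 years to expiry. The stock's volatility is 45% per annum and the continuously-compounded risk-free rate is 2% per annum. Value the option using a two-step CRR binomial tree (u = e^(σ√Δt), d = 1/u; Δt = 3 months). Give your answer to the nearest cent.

CRR parameters: u = e^(σ√Δt) = e^(0.45·√0.25) = 1.2523, d = 1/u = 0.7985
Per-period rate: rΔt = 0.02·0.25 = 0.005, so R = e^0.005 = 1.0050
Risk-neutral probability p = (e^0.005 − 0.7985)/(1.2523 − 0.7985) = 0.2065/0.4538 = 0.4550
Terminal stock prices: S_uu = 94.1, S_ud = 60, S_dd = 38.26
Terminal payoffs (K − S): max(-41.1, 0) = 0, max(-7, 0) = 0, max(14.74, 0) = 14.74
Node u (S = 75.14): V_u = e^(−0.005)·[0.4550·0.0000 + 0.5450·0.0000] = 0.0000
Node d (S = 47.91): V_d = e^(−0.005)·[0.4550·0.0000 + 0.5450·14.7423] = 7.9940
Node 0 (S = 60): V_0 = e^(−0.005)·[0.4550·0.0000 + 0.5450·7.9940] = 4.3348

$4.33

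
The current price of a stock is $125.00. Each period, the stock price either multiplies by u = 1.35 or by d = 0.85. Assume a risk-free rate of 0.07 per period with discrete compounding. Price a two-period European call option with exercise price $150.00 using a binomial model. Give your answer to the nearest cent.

Risk-neutral probability p = (1 + 0.07 − 0.85)/(1.35 − 0.85) = 0.2200/0.5000 = 0.4400
Terminal stock prices: S_uu = 227.8, S_ud = 143.4, S_dd = 90.31
Terminal payoffs (S − K): max(77.81, 0) = 77.81, max(-6.562, 0) = 0, max(-59.69, 0) = 0
Node u (S = 168.8): V_u = 1/1.07·[0.4400·77.8125 + 0.5600·0.0000] = 31.9977
Node d (S = 106.2): V_d = 1/1.07·[0.4400·0.0000 + 0.5600·0.0000] = 0.0000
Node 0 (S = 125): V_0 = 1/1.07·[0.4400·31.9977 + 0.5600·0.0000] = 13.1579

$13.16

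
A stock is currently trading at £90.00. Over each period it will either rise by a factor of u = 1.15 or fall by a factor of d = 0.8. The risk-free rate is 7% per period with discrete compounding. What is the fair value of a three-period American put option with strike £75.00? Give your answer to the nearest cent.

£1.37

Risk-neutral probability p = (1 + 0.07 − 0.8)/(1.15 − 0.8) = 0.2700/0.3500 = 0.7714
Terminal stock prices: S_uuu = 136.9, S_uud = 95.22, S_udd = 66.24, S_ddd = 46.08
Terminal payoffs (K − S): max(-61.88, 0) = 0, max(-20.22, 0) = 0, max(8.76, 0) = 8.76, max(28.92, 0) = 28.92
Node uu (S = 119): continuation = 1/1.07·[0.7714·0.0000 + 0.2286·0.0000] = 0.0000; exercise value = 0.0000 ≤ continuation, so V_uu = 0.0000
Node ud (S = 82.8): continuation = 1/1.07·[0.7714·0.0000 + 0.2286·8.7600] = 1.8713; exercise value = 0.0000 ≤ continuation, so V_ud = 1.8713
Node dd (S = 57.6): continuation = 1/1.07·[0.7714·8.7600 + 0.2286·28.9200] = 12.4935; exercise value = 17.4000 > continuation, so V_dd = 17.4000 (exercise)
Node u (S = 103.5): continuation = 1/1.07·[0.7714·0.0000 + 0.2286·1.8713] = 0.3997; exercise value = 0.0000 ≤ continuation, so V_u = 0.3997
Node d (S = 72): continuation = 1/1.07·[0.7714·1.8713 + 0.2286·17.4000] = 5.0661; exercise value = 3.0000 ≤ continuation, so V_d = 5.0661
Node 0 (S = 90): continuation = 1/1.07·[0.7714·0.3997 + 0.2286·5.0661] = 1.3704; exercise value = 0.0000 ≤ continuation, so V_0 = 1.3704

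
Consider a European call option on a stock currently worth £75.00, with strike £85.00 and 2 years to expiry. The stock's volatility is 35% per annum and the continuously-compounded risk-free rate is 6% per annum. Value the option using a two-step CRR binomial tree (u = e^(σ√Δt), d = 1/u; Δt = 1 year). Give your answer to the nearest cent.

£14.64

CRR parameters: u = e^(σ√Δt) = e^(0.35·√1) = 1.4191, d = 1/u = 0.7047
Per-period rate: rΔt = 0.06·1 = 0.06, so R = e^0.06 = 1.0618
Risk-neutral probability p = (e^0.06 − 0.7047)/(1.4191 − 0.7047) = 0.3571/0.7144 = 0.4999
Terminal stock prices: S_uu = 151, S_ud = 75, S_dd = 37.24
Terminal payoffs (S − K): max(66.03, 0) = 66.03, max(-10, 0) = 0, max(-47.76, 0) = 0
Node u (S = 106.4): V_u = e^(−0.06)·[0.4999·66.0315 + 0.5001·0.0000] = 31.0894
Node d (S = 52.85): V_d = e^(−0.06)·[0.4999·0.0000 + 0.5001·0.0000] = 0.0000
Node 0 (S = 75): V_0 = e^(−0.06)·[0.4999·31.0894 + 0.5001·0.0000] = 14.6378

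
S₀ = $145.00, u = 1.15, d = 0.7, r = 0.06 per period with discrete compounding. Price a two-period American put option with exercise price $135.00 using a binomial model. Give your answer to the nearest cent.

$8.92

Risk-neutral probability p = (1 + 0.06 − 0.7)/(1.15 − 0.7) = 0.3600/0.4500 = 0.8000
Terminal stock prices: S_uu = 191.8, S_ud = 116.7, S_dd = 71.05
Terminal payoffs (K − S): max(-56.76, 0) = 0, max(18.28, 0) = 18.28, max(63.95, 0) = 63.95
Node u (S = 166.8): continuation = 1/1.06·[0.8000·0.0000 + 0.2000·18.2750] = 3.4481; exercise value = 0.0000 ≤ continuation, so V_u = 3.4481
Node d (S = 101.5): continuation = 1/1.06·[0.8000·18.2750 + 0.2000·63.9500] = 25.8585; exercise value = 33.5000 > continuation, so V_d = 33.5000 (exercise)
Node 0 (S = 145): continuation = 1/1.06·[0.8000·3.4481 + 0.2000·33.5000] = 8.9231; exercise value = 0.0000 ≤ continuation, so V_0 = 8.9231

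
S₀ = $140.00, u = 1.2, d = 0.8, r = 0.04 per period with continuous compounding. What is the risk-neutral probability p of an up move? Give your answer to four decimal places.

Risk-neutral probability p = (e^0.04 − 0.8)/(1.2 − 0.8) = 0.2408/0.4000 = 0.6020

p = 0.6020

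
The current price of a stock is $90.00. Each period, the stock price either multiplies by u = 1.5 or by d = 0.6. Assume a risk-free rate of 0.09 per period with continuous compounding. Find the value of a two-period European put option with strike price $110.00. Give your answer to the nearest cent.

$25.17

Risk-neutral probability p = (e^0.09 − 0.6)/(1.5 − 0.6) = 0.4942/0.9000 = 0.5491
Terminal stock prices: S_uu = 202.5, S_ud = 81, S_dd = 32.4
Terminal payoffs (K − S): max(-92.5, 0) = 0, max(29, 0) = 29, max(77.6, 0) = 77.6
Node u (S = 135): V_u = e^(−0.09)·[0.5491·0.0000 + 0.4509·29.0000] = 11.9511
Node d (S = 54): V_d = e^(−0.09)·[0.5491·29.0000 + 0.4509·77.6000] = 46.5324
Node 0 (S = 90): V_0 = e^(−0.09)·[0.5491·11.9511 + 0.4509·46.5324] = 25.1737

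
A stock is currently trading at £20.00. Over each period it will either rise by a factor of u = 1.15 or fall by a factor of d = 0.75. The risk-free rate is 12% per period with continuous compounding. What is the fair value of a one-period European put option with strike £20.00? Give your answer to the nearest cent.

Risk-neutral probability p = (e^0.12 − 0.75)/(1.15 − 0.75) = 0.3775/0.4000 = 0.9437
Terminal stock prices: S_u = 23, S_d = 15
Terminal payoffs (K − S): max(-3, 0) = 0, max(5, 0) = 5
Node 0 (S = 20): V_0 = e^(−0.12)·[0.9437·0.0000 + 0.0563·5.0000] = 0.2495

£0.25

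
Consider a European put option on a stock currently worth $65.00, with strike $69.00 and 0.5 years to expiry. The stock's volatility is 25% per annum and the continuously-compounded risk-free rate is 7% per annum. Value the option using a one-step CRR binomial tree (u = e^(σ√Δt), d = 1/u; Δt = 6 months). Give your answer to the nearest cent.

$6.23

CRR parameters: u = e^(σ√Δt) = e^(0.25·√0.5) = 1.1934, d = 1/u = 0.8380
Per-period rate: rΔt = 0.07·0.5 = 0.035, so R = e^0.035 = 1.0356
Risk-neutral probability p = (e^0.035 − 0.8380)/(1.1934 − 0.8380) = 0.1977/0.3554 = 0.5561
Terminal stock prices: S_u = 77.57, S_d = 54.47
Terminal payoffs (K − S): max(-8.569, 0) = 0, max(14.53, 0) = 14.53
Node 0 (S = 65): V_0 = e^(−0.035)·[0.5561·0.0000 + 0.4439·14.5322] = 6.2283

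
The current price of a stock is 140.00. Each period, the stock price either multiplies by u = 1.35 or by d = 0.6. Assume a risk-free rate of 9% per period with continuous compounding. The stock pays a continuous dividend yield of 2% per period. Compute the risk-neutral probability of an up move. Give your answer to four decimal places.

p = 0.6300

Per-period risk-free factor R = e^0.09 = 1.0942; dividend-adjusted growth = e^(0.09−0.02) = 1.0725.
Risk-neutral probability p = (1.0725 − 0.6)/(1.35 − 0.6) = 0.4725/0.7500 = 0.6300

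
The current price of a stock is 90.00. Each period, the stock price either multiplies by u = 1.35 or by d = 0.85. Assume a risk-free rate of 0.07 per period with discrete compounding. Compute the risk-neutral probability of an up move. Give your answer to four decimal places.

Risk-neutral probability p = (1 + 0.07 − 0.85)/(1.35 − 0.85) = 0.2200/0.5000 = 0.4400

p = 0.4400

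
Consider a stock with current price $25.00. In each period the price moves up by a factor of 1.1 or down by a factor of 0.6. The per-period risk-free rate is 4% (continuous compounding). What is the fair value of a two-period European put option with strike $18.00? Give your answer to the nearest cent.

Risk-neutral probability p = (e^0.04 − 0.6)/(1.1 − 0.6) = 0.4408/0.5000 = 0.8816
Terminal stock prices: S_uu = 30.25, S_ud = 16.5, S_dd = 9
Terminal payoffs (K − S): max(-12.25, 0) = 0, max(1.5, 0) = 1.5, max(9, 0) = 9
Node u (S = 27.5): V_u = e^(−0.04)·[0.8816·0.0000 + 0.1184·1.5000] = 0.1706
Node d (S = 15): V_d = e^(−0.04)·[0.8816·1.5000 + 0.1184·9.0000] = 2.2942
Node 0 (S = 25): V_0 = e^(−0.04)·[0.8816·0.1706 + 0.1184·2.2942] = 0.4054

$0.41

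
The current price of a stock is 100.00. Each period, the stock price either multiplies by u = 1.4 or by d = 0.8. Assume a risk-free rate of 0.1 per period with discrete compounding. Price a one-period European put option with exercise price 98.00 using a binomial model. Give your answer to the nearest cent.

Risk-neutral probability p = (1 + 0.1 − 0.8)/(1.4 − 0.8) = 0.3000/0.6000 = 0.5000
Terminal stock prices: S_u = 140, S_d = 80
Terminal payoffs (K − S): max(-42, 0) = 0, max(18, 0) = 18
Node 0 (S = 100): V_0 = 1/1.1·[0.5000·0.0000 + 0.5000·18.0000] = 8.1818

8.18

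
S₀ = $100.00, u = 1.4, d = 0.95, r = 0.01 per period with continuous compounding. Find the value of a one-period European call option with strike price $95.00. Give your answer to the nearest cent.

Risk-neutral probability p = (e^0.01 − 0.95)/(1.4 − 0.95) = 0.0601/0.4500 = 0.1334
Terminal stock prices: S_u = 140, S_d = 95
Terminal payoffs (S − K): max(45, 0) = 45, max(0, 0) = 0
Node 0 (S = 100): V_0 = e^(−0.01)·[0.1334·45.0000 + 0.8666·0.0000] = 5.9453

$5.95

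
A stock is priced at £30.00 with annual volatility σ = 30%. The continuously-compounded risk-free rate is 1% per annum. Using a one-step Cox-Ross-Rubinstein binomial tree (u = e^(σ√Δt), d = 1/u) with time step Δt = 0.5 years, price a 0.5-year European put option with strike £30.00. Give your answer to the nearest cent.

£3.09

CRR parameters: u = e^(σ√Δt) = e^(0.3·√0.5) = 1.2363, d = 1/u = 0.8089
Per-period rate: rΔt = 0.01·0.5 = 0.005, so R = e^0.005 = 1.0050
Risk-neutral probability p = (e^0.005 − 0.8089)/(1.2363 − 0.8089) = 0.1962/0.4275 = 0.4589
Terminal stock prices: S_u = 37.09, S_d = 24.27
Terminal payoffs (K − S): max(-7.089, 0) = 0, max(5.734, 0) = 5.734
Node 0 (S = 30): V_0 = e^(−0.005)·[0.4589·0.0000 + 0.5411·5.7343] = 3.0874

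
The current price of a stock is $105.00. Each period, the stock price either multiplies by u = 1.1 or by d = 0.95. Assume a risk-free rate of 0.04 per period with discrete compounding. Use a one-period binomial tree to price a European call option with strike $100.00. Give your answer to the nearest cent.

Risk-neutral probability p = (1 + 0.04 − 0.95)/(1.1 − 0.95) = 0.0900/0.1500 = 0.6000
Terminal stock prices: S_u = 115.5, S_d = 99.75
Terminal payoffs (S − K): max(15.5, 0) = 15.5, max(-0.25, 0) = 0
Node 0 (S = 105): V_0 = 1/1.04·[0.6000·15.5000 + 0.4000·0.0000] = 8.9423

$8.94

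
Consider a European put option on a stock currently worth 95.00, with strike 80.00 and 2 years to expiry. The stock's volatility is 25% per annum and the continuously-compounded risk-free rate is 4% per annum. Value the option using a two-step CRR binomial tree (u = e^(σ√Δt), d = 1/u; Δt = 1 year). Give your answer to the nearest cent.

CRR parameters: u = e^(σ√Δt) = e^(0.25·√1) = 1.2840, d = 1/u = 0.7788
Per-period rate: rΔt = 0.04·1 = 0.04, so R = e^0.04 = 1.0408
Risk-neutral probability p = (e^0.04 − 0.7788)/(1.2840 − 0.7788) = 0.2620/0.5052 = 0.5186
Terminal stock prices: S_uu = 156.6, S_ud = 95, S_dd = 57.62
Terminal payoffs (K − S): max(-76.63, 0) = 0, max(-15, 0) = 0, max(22.38, 0) = 22.38
Node u (S = 122): V_u = e^(−0.04)·[0.5186·0.0000 + 0.4814·0.0000] = 0.0000
Node d (S = 73.99): V_d = e^(−0.04)·[0.5186·0.0000 + 0.4814·22.3796] = 10.3511
Node 0 (S = 95): V_0 = e^(−0.04)·[0.5186·0.0000 + 0.4814·10.3511] = 4.7876

4.79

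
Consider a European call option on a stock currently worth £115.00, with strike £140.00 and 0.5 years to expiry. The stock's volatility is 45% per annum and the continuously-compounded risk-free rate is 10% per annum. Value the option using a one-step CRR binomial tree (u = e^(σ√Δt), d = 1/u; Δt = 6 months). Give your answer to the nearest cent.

CRR parameters: u = e^(σ√Δt) = e^(0.45·√0.5) = 1.3746, d = 1/u = 0.7275
Per-period rate: rΔt = 0.1·0.5 = 0.05, so R = e^0.05 = 1.0513
Risk-neutral probability p = (e^0.05 − 0.7275)/(1.3746 − 0.7275) = 0.3238/0.6472 = 0.5003
Terminal stock prices: S_u = 158.1, S_d = 83.66
Terminal payoffs (S − K): max(18.08, 0) = 18.08, max(-56.34, 0) = 0
Node 0 (S = 115): V_0 = e^(−0.05)·[0.5003·18.0846 + 0.4997·0.0000] = 8.6071

£8.61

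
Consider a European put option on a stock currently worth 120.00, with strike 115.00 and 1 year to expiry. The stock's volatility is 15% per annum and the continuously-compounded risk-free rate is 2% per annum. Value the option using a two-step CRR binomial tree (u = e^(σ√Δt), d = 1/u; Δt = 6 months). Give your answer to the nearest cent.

4.04

CRR parameters: u = e^(σ√Δt) = e^(0.15·√0.5) = 1.1119, d = 1/u = 0.8994
Per-period rate: rΔt = 0.02·0.5 = 0.01, so R = e^0.01 = 1.0101
Risk-neutral probability p = (e^0.01 − 0.8994)/(1.1119 − 0.8994) = 0.1107/0.2125 = 0.5208
Terminal stock prices: S_uu = 148.4, S_ud = 120, S_dd = 97.06
Terminal payoffs (K − S): max(-33.36, 0) = 0, max(-5, 0) = 0, max(17.94, 0) = 17.94
Node u (S = 133.4): V_u = e^(−0.01)·[0.5208·0.0000 + 0.4792·0.0000] = 0.0000
Node d (S = 107.9): V_d = e^(−0.01)·[0.5208·0.0000 + 0.4792·17.9371] = 8.5100
Node 0 (S = 120): V_0 = e^(−0.01)·[0.5208·0.0000 + 0.4792·8.5100] = 4.0374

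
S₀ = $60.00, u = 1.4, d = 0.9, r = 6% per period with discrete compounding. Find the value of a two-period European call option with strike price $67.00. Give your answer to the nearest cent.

$7.94

Risk-neutral probability p = (1 + 0.06 − 0.9)/(1.4 − 0.9) = 0.1600/0.5000 = 0.3200
Terminal stock prices: S_uu = 117.6, S_ud = 75.6, S_dd = 48.6
Terminal payoffs (S − K): max(50.6, 0) = 50.6, max(8.6, 0) = 8.6, max(-18.4, 0) = 0
Node u (S = 84): V_u = 1/1.06·[0.3200·50.6000 + 0.6800·8.6000] = 20.7925
Node d (S = 54): V_d = 1/1.06·[0.3200·8.6000 + 0.6800·0.0000] = 2.5962
Node 0 (S = 60): V_0 = 1/1.06·[0.3200·20.7925 + 0.6800·2.5962] = 7.9425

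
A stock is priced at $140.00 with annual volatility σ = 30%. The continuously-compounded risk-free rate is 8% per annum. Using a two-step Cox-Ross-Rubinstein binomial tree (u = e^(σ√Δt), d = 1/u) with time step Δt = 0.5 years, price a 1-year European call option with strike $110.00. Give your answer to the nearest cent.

CRR parameters: u = e^(σ√Δt) = e^(0.3·√0.5) = 1.2363, d = 1/u = 0.8089
Per-period rate: rΔt = 0.08·0.5 = 0.04, so R = e^0.04 = 1.0408
Risk-neutral probability p = (e^0.04 − 0.8089)/(1.2363 − 0.8089) = 0.2320/0.4275 = 0.5426
Terminal stock prices: S_uu = 214, S_ud = 140, S_dd = 91.6
Terminal payoffs (S − K): max(104, 0) = 104, max(30, 0) = 30, max(-18.4, 0) = 0
Node u (S = 173.1): V_u = e^(−0.04)·[0.5426·103.9851 + 0.4574·30.0000] = 67.3967
Node d (S = 113.2): V_d = e^(−0.04)·[0.5426·30.0000 + 0.4574·0.0000] = 15.6409
Node 0 (S = 140): V_0 = e^(−0.04)·[0.5426·67.3967 + 0.4574·15.6409] = 42.0111

$42.01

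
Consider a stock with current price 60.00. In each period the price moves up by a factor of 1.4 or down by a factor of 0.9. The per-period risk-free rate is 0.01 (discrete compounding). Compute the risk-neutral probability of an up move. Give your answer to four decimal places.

Risk-neutral probability p = (1 + 0.01 − 0.9)/(1.4 − 0.9) = 0.1100/0.5000 = 0.2200

p = 0.2200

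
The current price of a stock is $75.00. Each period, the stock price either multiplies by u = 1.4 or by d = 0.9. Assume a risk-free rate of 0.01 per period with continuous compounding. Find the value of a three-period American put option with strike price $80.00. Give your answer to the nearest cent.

Risk-neutral probability p = (e^0.01 − 0.9)/(1.4 − 0.9) = 0.1101/0.5000 = 0.2201
Terminal stock prices: S_uuu = 205.8, S_uud = 132.3, S_udd = 85.05, S_ddd = 54.68
Terminal payoffs (K − S): max(-125.8, 0) = 0, max(-52.3, 0) = 0, max(-5.05, 0) = 0, max(25.32, 0) = 25.32
Node uu (S = 147): continuation = e^(−0.01)·[0.2201·0.0000 + 0.7799·0.0000] = 0.0000; exercise value = 0.0000 ≤ continuation, so V_uu = 0.0000
Node ud (S = 94.5): continuation = e^(−0.01)·[0.2201·0.0000 + 0.7799·0.0000] = 0.0000; exercise value = 0.0000 ≤ continuation, so V_ud = 0.0000
Node dd (S = 60.75): continuation = e^(−0.01)·[0.2201·0.0000 + 0.7799·25.3250] = 19.5544; exercise value = 19.2500 ≤ continuation, so V_dd = 19.5544
Node u (S = 105): continuation = e^(−0.01)·[0.2201·0.0000 + 0.7799·0.0000] = 0.0000; exercise value = 0.0000 ≤ continuation, so V_u = 0.0000
Node d (S = 67.5): continuation = e^(−0.01)·[0.2201·0.0000 + 0.7799·19.5544] = 15.0988; exercise value = 12.5000 ≤ continuation, so V_d = 15.0988
Node 0 (S = 75): continuation = e^(−0.01)·[0.2201·0.0000 + 0.7799·15.0988] = 11.6583; exercise value = 5.0000 ≤ continuation, so V_0 = 11.6583

$11.66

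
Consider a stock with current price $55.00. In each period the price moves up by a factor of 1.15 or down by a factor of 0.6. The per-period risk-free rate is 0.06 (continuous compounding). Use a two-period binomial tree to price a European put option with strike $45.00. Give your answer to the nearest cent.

Risk-neutral probability p = (e^0.06 − 0.6)/(1.15 − 0.6) = 0.4618/0.5500 = 0.8397
Terminal stock prices: S_uu = 72.74, S_ud = 37.95, S_dd = 19.8
Terminal payoffs (K − S): max(-27.74, 0) = 0, max(7.05, 0) = 7.05, max(25.2, 0) = 25.2
Node u (S = 63.25): V_u = e^(−0.06)·[0.8397·0.0000 + 0.1603·7.0500] = 1.0643
Node d (S = 33): V_d = e^(−0.06)·[0.8397·7.0500 + 0.1603·25.2000] = 9.3794
Node 0 (S = 55): V_0 = e^(−0.06)·[0.8397·1.0643 + 0.1603·9.3794] = 2.2576

$2.26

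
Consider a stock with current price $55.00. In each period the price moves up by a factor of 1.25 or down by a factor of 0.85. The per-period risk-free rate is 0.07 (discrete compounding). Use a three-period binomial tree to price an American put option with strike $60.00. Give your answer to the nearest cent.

$6.51

Risk-neutral probability p = (1 + 0.07 − 0.85)/(1.25 − 0.85) = 0.2200/0.4000 = 0.5500
Terminal stock prices: S_uuu = 107.4, S_uud = 73.05, S_udd = 49.67, S_ddd = 33.78
Terminal payoffs (K − S): max(-47.42, 0) = 0, max(-13.05, 0) = 0, max(10.33, 0) = 10.33, max(26.22, 0) = 26.22
Node uu (S = 85.94): continuation = 1/1.07·[0.5500·0.0000 + 0.4500·0.0000] = 0.0000; exercise value = 0.0000 ≤ continuation, so V_uu = 0.0000
Node ud (S = 58.44): continuation = 1/1.07·[0.5500·0.0000 + 0.4500·10.3281] = 4.3436; exercise value = 1.5625 ≤ continuation, so V_ud = 4.3436
Node dd (S = 39.74): continuation = 1/1.07·[0.5500·10.3281 + 0.4500·26.2231] = 16.3373; exercise value = 20.2625 > continuation, so V_dd = 20.2625 (exercise)
Node u (S = 68.75): continuation = 1/1.07·[0.5500·0.0000 + 0.4500·4.3436] = 1.8267; exercise value = 0.0000 ≤ continuation, so V_u = 1.8267
Node d (S = 46.75): continuation = 1/1.07·[0.5500·4.3436 + 0.4500·20.2625] = 10.7543; exercise value = 13.2500 > continuation, so V_d = 13.2500 (exercise)
Node 0 (S = 55): continuation = 1/1.07·[0.5500·1.8267 + 0.4500·13.2500] = 6.5114; exercise value = 5.0000 ≤ continuation, so V_0 = 6.5114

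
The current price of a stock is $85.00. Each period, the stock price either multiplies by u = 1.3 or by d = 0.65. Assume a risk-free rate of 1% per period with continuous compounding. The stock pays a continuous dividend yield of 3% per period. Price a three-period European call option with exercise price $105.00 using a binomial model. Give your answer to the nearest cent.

$10.40

Per-period risk-free factor R = e^0.01 = 1.0101; dividend-adjusted growth = e^(0.01−0.03) = 0.9802.
Risk-neutral probability p = (0.9802 − 0.65)/(1.3 − 0.65) = 0.3302/0.6500 = 0.5080
Terminal stock prices: S_uuu = 186.7, S_uud = 93.37, S_udd = 46.69, S_ddd = 23.34
Terminal payoffs (S − K): max(81.75, 0) = 81.75, max(-11.63, 0) = 0, max(-58.31, 0) = 0, max(-81.66, 0) = 0
Node uu (S = 143.7): V_uu = e^(−0.01)·[0.5080·81.7450 + 0.4920·0.0000] = 41.1131
Node ud (S = 71.83): V_ud = e^(−0.01)·[0.5080·0.0000 + 0.4920·0.0000] = 0.0000
Node dd (S = 35.91): V_dd = e^(−0.01)·[0.5080·0.0000 + 0.4920·0.0000] = 0.0000
Node u (S = 110.5): V_u = e^(−0.01)·[0.5080·41.1131 + 0.4920·0.0000] = 20.6776
Node d (S = 55.25): V_d = e^(−0.01)·[0.5080·0.0000 + 0.4920·0.0000] = 0.0000
Node 0 (S = 85): V_0 = e^(−0.01)·[0.5080·20.6776 + 0.4920·0.0000] = 10.3996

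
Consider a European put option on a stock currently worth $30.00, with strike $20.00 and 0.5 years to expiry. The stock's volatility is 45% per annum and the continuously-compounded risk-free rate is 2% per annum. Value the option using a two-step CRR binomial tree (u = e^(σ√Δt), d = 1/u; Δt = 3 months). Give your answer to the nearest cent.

$0.26

CRR parameters: u = e^(σ√Δt) = e^(0.45·√0.25) = 1.2523, d = 1/u = 0.7985
Per-period rate: rΔt = 0.02·0.25 = 0.005, so R = e^0.005 = 1.0050
Risk-neutral probability p = (e^0.005 − 0.7985)/(1.2523 − 0.7985) = 0.2065/0.4538 = 0.4550
Terminal stock prices: S_uu = 47.05, S_ud = 30, S_dd = 19.13
Terminal payoffs (K − S): max(-27.05, 0) = 0, max(-10, 0) = 0, max(0.8712, 0) = 0.8712
Node u (S = 37.57): V_u = e^(−0.005)·[0.4550·0.0000 + 0.5450·0.0000] = 0.0000
Node d (S = 23.96): V_d = e^(−0.005)·[0.4550·0.0000 + 0.5450·0.8712] = 0.4724
Node 0 (S = 30): V_0 = e^(−0.005)·[0.4550·0.0000 + 0.5450·0.4724] = 0.2562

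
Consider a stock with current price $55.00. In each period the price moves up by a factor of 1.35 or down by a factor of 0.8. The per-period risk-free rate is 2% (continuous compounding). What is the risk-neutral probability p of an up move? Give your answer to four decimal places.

p = 0.4004

Risk-neutral probability p = (e^0.02 − 0.8)/(1.35 − 0.8) = 0.2202/0.5500 = 0.4004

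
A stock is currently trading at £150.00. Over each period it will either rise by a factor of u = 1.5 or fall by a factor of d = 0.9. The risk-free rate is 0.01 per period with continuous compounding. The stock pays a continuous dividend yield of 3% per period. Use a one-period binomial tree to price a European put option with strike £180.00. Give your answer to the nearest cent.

Per-period risk-free factor R = e^0.01 = 1.0101; dividend-adjusted growth = e^(0.01−0.03) = 0.9802.
Risk-neutral probability p = (0.9802 − 0.9)/(1.5 − 0.9) = 0.0802/0.6000 = 0.1337
Terminal stock prices: S_u = 225, S_d = 135
Terminal payoffs (K − S): max(-45, 0) = 0, max(45, 0) = 45
Node 0 (S = 150): V_0 = e^(−0.01)·[0.1337·0.0000 + 0.8663·45.0000] = 38.5972

£38.60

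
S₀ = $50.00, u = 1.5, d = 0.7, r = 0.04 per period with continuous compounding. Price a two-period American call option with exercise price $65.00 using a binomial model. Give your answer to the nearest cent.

Risk-neutral probability p = (e^0.04 − 0.7)/(1.5 − 0.7) = 0.3408/0.8000 = 0.4260
Terminal stock prices: S_uu = 112.5, S_ud = 52.5, S_dd = 24.5
Terminal payoffs (S − K): max(47.5, 0) = 47.5, max(-12.5, 0) = 0, max(-40.5, 0) = 0
Node u (S = 75): continuation = e^(−0.04)·[0.4260·47.5000 + 0.5740·0.0000] = 19.4422; exercise value = 10.0000 ≤ continuation, so V_u = 19.4422
Node d (S = 35): continuation = e^(−0.04)·[0.4260·0.0000 + 0.5740·0.0000] = 0.0000; exercise value = 0.0000 ≤ continuation, so V_d = 0.0000
Node 0 (S = 50): continuation = e^(−0.04)·[0.4260·19.4422 + 0.5740·0.0000] = 7.9579; exercise value = 0.0000 ≤ continuation, so V_0 = 7.9579

$7.96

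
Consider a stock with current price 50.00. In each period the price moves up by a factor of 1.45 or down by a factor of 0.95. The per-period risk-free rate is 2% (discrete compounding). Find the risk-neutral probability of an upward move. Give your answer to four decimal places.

Risk-neutral probability p = (1 + 0.02 − 0.95)/(1.45 − 0.95) = 0.0700/0.5000 = 0.1400

p = 0.1400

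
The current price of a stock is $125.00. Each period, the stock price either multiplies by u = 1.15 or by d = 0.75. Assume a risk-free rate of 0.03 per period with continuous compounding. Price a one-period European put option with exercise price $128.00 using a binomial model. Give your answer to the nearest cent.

Risk-neutral probability p = (e^0.03 − 0.75)/(1.15 − 0.75) = 0.2805/0.4000 = 0.7011
Terminal stock prices: S_u = 143.8, S_d = 93.75
Terminal payoffs (K − S): max(-15.75, 0) = 0, max(34.25, 0) = 34.25
Node 0 (S = 125): V_0 = e^(−0.03)·[0.7011·0.0000 + 0.2989·34.2500] = 9.9336

$9.93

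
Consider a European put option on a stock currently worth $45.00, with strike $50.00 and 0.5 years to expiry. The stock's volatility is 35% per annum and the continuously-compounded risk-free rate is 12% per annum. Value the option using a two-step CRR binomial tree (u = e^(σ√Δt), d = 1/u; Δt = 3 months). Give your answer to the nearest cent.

CRR parameters: u = e^(σ√Δt) = e^(0.35·√0.25) = 1.1912, d = 1/u = 0.8395
Per-period rate: rΔt = 0.12·0.25 = 0.03, so R = e^0.03 = 1.0305
Risk-neutral probability p = (e^0.03 − 0.8395)/(1.1912 − 0.8395) = 0.1910/0.3518 = 0.5429
Terminal stock prices: S_uu = 63.86, S_ud = 45, S_dd = 31.71
Terminal payoffs (K − S): max(-13.86, 0) = 0, max(5, 0) = 5, max(18.29, 0) = 18.29
Node u (S = 53.61): V_u = e^(−0.03)·[0.5429·0.0000 + 0.4571·5.0000] = 2.2178
Node d (S = 37.78): V_d = e^(−0.03)·[0.5429·5.0000 + 0.4571·18.2890] = 10.7467
Node 0 (S = 45): V_0 = e^(−0.03)·[0.5429·2.2178 + 0.4571·10.7467] = 5.9353

$5.94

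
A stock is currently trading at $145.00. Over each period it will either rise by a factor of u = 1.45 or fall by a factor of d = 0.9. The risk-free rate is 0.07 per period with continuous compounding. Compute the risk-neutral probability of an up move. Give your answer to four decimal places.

Risk-neutral probability p = (e^0.07 − 0.9)/(1.45 − 0.9) = 0.1725/0.5500 = 0.3137

p = 0.3137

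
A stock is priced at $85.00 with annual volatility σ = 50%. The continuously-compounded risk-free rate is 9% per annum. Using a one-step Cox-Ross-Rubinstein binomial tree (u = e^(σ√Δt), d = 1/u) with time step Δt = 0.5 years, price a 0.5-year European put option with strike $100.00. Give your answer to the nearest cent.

CRR parameters: u = e^(σ√Δt) = e^(0.5·√0.5) = 1.4241, d = 1/u = 0.7022
Per-period rate: rΔt = 0.09·0.5 = 0.045, so R = e^0.045 = 1.0460
Risk-neutral probability p = (e^0.045 − 0.7022)/(1.4241 − 0.7022) = 0.3438/0.7219 = 0.4763
Terminal stock prices: S_u = 121.1, S_d = 59.69
Terminal payoffs (K − S): max(-21.05, 0) = 0, max(40.31, 0) = 40.31
Node 0 (S = 85): V_0 = e^(−0.045)·[0.4763·0.0000 + 0.5237·40.3140] = 20.1843

$20.18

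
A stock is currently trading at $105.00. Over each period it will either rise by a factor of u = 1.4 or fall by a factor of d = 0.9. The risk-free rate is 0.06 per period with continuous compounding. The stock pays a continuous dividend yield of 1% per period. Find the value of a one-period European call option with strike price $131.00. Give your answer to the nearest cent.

Per-period risk-free factor R = e^0.06 = 1.0618; dividend-adjusted growth = e^(0.06−0.01) = 1.0513.
Risk-neutral probability p = (1.0513 − 0.9)/(1.4 − 0.9) = 0.1513/0.5000 = 0.3025
Terminal stock prices: S_u = 147, S_d = 94.5
Terminal payoffs (S − K): max(16, 0) = 16, max(-36.5, 0) = 0
Node 0 (S = 105): V_0 = e^(−0.06)·[0.3025·16.0000 + 0.6975·0.0000] = 4.5588

$4.56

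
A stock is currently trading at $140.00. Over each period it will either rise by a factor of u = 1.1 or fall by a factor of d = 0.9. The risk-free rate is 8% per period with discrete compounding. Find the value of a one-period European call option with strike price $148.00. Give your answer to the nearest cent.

Risk-neutral probability p = (1 + 0.08 − 0.9)/(1.1 − 0.9) = 0.1800/0.2000 = 0.9000
Terminal stock prices: S_u = 154, S_d = 126
Terminal payoffs (S − K): max(6, 0) = 6, max(-22, 0) = 0
Node 0 (S = 140): V_0 = 1/1.08·[0.9000·6.0000 + 0.1000·0.0000] = 5.0000

$5.00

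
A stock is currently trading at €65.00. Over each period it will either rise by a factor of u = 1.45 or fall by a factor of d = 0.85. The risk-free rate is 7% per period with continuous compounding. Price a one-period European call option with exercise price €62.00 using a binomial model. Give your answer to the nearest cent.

Risk-neutral probability p = (e^0.07 − 0.85)/(1.45 − 0.85) = 0.2225/0.6000 = 0.3708
Terminal stock prices: S_u = 94.25, S_d = 55.25
Terminal payoffs (S − K): max(32.25, 0) = 32.25, max(-6.75, 0) = 0
Node 0 (S = 65): V_0 = e^(−0.07)·[0.3708·32.2500 + 0.6292·0.0000] = 11.1513

€11.15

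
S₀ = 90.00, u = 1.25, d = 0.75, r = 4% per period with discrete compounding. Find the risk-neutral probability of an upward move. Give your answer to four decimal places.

Risk-neutral probability p = (1 + 0.04 − 0.75)/(1.25 − 0.75) = 0.2900/0.5000 = 0.5800

p = 0.5800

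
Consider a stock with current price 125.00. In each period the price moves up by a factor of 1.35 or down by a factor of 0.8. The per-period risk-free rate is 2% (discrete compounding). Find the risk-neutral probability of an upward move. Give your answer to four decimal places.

Risk-neutral probability p = (1 + 0.02 − 0.8)/(1.35 − 0.8) = 0.2200/0.5500 = 0.4000

p = 0.4000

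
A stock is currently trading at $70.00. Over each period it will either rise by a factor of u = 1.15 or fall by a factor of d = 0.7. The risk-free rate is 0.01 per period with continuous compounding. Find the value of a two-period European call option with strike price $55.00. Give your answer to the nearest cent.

$18.05

Risk-neutral probability p = (e^0.01 − 0.7)/(1.15 − 0.7) = 0.3101/0.4500 = 0.6890
Terminal stock prices: S_uu = 92.57, S_ud = 56.35, S_dd = 34.3
Terminal payoffs (S − K): max(37.57, 0) = 37.57, max(1.35, 0) = 1.35, max(-20.7, 0) = 0
Node u (S = 80.5): V_u = e^(−0.01)·[0.6890·37.5750 + 0.3110·1.3500] = 26.0473
Node d (S = 49): V_d = e^(−0.01)·[0.6890·1.3500 + 0.3110·0.0000] = 0.9209
Node 0 (S = 70): V_0 = e^(−0.01)·[0.6890·26.0473 + 0.3110·0.9209] = 18.0515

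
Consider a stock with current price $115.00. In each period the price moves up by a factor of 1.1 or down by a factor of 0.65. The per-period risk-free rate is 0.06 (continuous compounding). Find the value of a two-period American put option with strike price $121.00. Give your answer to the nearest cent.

Risk-neutral probability p = (e^0.06 − 0.65)/(1.1 − 0.65) = 0.4118/0.4500 = 0.9152
Terminal stock prices: S_uu = 139.2, S_ud = 82.23, S_dd = 48.59
Terminal payoffs (K − S): max(-18.15, 0) = 0, max(38.77, 0) = 38.77, max(72.41, 0) = 72.41
Node u (S = 126.5): continuation = e^(−0.06)·[0.9152·0.0000 + 0.0848·38.7750] = 3.0969; exercise value = 0.0000 ≤ continuation, so V_u = 3.0969
Node d (S = 74.75): continuation = e^(−0.06)·[0.9152·38.7750 + 0.0848·72.4125] = 39.2035; exercise value = 46.2500 > continuation, so V_d = 46.2500 (exercise)
Node 0 (S = 115): continuation = e^(−0.06)·[0.9152·3.0969 + 0.0848·46.2500] = 6.3632; exercise value = 6.0000 ≤ continuation, so V_0 = 6.3632

$6.36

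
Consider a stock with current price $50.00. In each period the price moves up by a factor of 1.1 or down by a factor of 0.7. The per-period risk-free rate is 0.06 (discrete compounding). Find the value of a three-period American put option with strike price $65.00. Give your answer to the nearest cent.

$15.00

Risk-neutral probability p = (1 + 0.06 − 0.7)/(1.1 − 0.7) = 0.3600/0.4000 = 0.9000
Terminal stock prices: S_uuu = 66.55, S_uud = 42.35, S_udd = 26.95, S_ddd = 17.15
Terminal payoffs (K − S): max(-1.55, 0) = 0, max(22.65, 0) = 22.65, max(38.05, 0) = 38.05, max(47.85, 0) = 47.85
Node uu (S = 60.5): continuation = 1/1.06·[0.9000·0.0000 + 0.1000·22.6500] = 2.1368; exercise value = 4.5000 > continuation, so V_uu = 4.5000 (exercise)
Node ud (S = 38.5): continuation = 1/1.06·[0.9000·22.6500 + 0.1000·38.0500] = 22.8208; exercise value = 26.5000 > continuation, so V_ud = 26.5000 (exercise)
Node dd (S = 24.5): continuation = 1/1.06·[0.9000·38.0500 + 0.1000·47.8500] = 36.8208; exercise value = 40.5000 > continuation, so V_dd = 40.5000 (exercise)
Node u (S = 55): continuation = 1/1.06·[0.9000·4.5000 + 0.1000·26.5000] = 6.3208; exercise value = 10.0000 > continuation, so V_u = 10.0000 (exercise)
Node d (S = 35): continuation = 1/1.06·[0.9000·26.5000 + 0.1000·40.5000] = 26.3208; exercise value = 30.0000 > continuation, so V_d = 30.0000 (exercise)
Node 0 (S = 50): continuation = 1/1.06·[0.9000·10.0000 + 0.1000·30.0000] = 11.3208; exercise value = 15.0000 > continuation, so V_0 = 15.0000 (exercise)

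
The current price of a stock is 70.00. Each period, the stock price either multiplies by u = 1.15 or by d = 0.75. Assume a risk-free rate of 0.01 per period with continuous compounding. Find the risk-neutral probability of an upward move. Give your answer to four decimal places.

Risk-neutral probability p = (e^0.01 − 0.75)/(1.15 − 0.75) = 0.2601/0.4000 = 0.6501

p = 0.6501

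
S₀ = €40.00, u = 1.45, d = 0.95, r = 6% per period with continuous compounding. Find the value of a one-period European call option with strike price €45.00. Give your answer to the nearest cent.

€2.74

Risk-neutral probability p = (e^0.06 − 0.95)/(1.45 − 0.95) = 0.1118/0.5000 = 0.2237
Terminal stock prices: S_u = 58, S_d = 38
Terminal payoffs (S − K): max(13, 0) = 13, max(-7, 0) = 0
Node 0 (S = 40): V_0 = e^(−0.06)·[0.2237·13.0000 + 0.7763·0.0000] = 2.7384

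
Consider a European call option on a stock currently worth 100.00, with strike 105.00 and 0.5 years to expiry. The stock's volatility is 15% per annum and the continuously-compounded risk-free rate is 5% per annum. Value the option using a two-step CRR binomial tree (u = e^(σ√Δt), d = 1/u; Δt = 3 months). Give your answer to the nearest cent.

CRR parameters: u = e^(σ√Δt) = e^(0.15·√0.25) = 1.0779, d = 1/u = 0.9277
Per-period rate: rΔt = 0.05·0.25 = 0.0125, so R = e^0.0125 = 1.0126
Risk-neutral probability p = (e^0.0125 − 0.9277)/(1.0779 − 0.9277) = 0.0848/0.1501 = 0.5650
Terminal stock prices: S_uu = 116.2, S_ud = 100, S_dd = 86.07
Terminal payoffs (S − K): max(11.18, 0) = 11.18, max(-5, 0) = 0, max(-18.93, 0) = 0
Node u (S = 107.8): V_u = e^(−0.0125)·[0.5650·11.1834 + 0.4350·0.0000] = 6.2405
Node d (S = 92.77): V_d = e^(−0.0125)·[0.5650·0.0000 + 0.4350·0.0000] = 0.0000
Node 0 (S = 100): V_0 = e^(−0.0125)·[0.5650·6.2405 + 0.4350·0.0000] = 3.4823

3.48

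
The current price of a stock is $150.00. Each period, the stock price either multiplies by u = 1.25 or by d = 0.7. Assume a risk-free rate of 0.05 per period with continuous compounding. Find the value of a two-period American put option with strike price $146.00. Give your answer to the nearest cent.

$17.17

Risk-neutral probability p = (e^0.05 − 0.7)/(1.25 − 0.7) = 0.3513/0.5500 = 0.6387
Terminal stock prices: S_uu = 234.4, S_ud = 131.2, S_dd = 73.5
Terminal payoffs (K − S): max(-88.38, 0) = 0, max(14.75, 0) = 14.75, max(72.5, 0) = 72.5
Node u (S = 187.5): continuation = e^(−0.05)·[0.6387·0.0000 + 0.3613·14.7500] = 5.0696; exercise value = 0.0000 ≤ continuation, so V_u = 5.0696
Node d (S = 105): continuation = e^(−0.05)·[0.6387·14.7500 + 0.3613·72.5000] = 33.8795; exercise value = 41.0000 > continuation, so V_d = 41.0000 (exercise)
Node 0 (S = 150): continuation = e^(−0.05)·[0.6387·5.0696 + 0.3613·41.0000] = 17.1718; exercise value = 0.0000 ≤ continuation, so V_0 = 17.1718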